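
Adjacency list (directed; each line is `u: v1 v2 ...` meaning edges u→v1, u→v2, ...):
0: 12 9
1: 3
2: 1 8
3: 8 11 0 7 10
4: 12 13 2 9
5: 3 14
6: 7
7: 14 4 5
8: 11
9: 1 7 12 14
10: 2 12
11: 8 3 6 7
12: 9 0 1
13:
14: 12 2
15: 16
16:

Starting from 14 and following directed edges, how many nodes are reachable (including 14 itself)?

15

BFS from 14 visits: 14, 12, 2, 9, 0, 1, 8, 7, 3, 11, 4, 5, 10, 6, 13
Reachable nodes: 15 of 17 total.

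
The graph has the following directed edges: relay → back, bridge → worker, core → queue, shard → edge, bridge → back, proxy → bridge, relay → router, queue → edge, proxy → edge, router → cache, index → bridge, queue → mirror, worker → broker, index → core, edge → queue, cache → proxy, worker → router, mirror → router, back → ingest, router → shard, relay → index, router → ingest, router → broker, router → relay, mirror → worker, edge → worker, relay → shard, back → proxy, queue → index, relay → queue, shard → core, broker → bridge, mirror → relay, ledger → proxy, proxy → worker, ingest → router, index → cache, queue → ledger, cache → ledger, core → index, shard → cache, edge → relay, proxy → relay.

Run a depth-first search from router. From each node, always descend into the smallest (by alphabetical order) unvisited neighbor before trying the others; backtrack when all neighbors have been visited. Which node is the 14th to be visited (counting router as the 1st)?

relay

Visit router
router → broker
broker → bridge
bridge → back
back → ingest
back → proxy
proxy → edge
edge → queue
queue → index
index → cache
cache → ledger
index → core
queue → mirror
mirror → relay
relay → shard
mirror → worker

Visit order: router, broker, bridge, back, ingest, proxy, edge, queue, index, cache, ledger, core, mirror, relay, shard, worker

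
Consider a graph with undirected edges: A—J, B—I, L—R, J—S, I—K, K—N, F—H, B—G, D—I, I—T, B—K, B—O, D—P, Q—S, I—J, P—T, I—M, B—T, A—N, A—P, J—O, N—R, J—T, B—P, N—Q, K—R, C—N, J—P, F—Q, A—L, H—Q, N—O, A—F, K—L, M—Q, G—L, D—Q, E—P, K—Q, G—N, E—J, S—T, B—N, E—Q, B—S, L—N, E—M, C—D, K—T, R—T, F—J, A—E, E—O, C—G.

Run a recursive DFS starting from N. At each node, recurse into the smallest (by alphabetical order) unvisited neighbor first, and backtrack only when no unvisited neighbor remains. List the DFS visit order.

Visit N
N → A
A → E
E → J
J → F
F → H
H → Q
Q → D
D → C
C → G
G → B
B → I
I → K
K → L
L → R
R → T
T → P
T → S
I → M
B → O

N -> A -> E -> J -> F -> H -> Q -> D -> C -> G -> B -> I -> K -> L -> R -> T -> P -> S -> M -> O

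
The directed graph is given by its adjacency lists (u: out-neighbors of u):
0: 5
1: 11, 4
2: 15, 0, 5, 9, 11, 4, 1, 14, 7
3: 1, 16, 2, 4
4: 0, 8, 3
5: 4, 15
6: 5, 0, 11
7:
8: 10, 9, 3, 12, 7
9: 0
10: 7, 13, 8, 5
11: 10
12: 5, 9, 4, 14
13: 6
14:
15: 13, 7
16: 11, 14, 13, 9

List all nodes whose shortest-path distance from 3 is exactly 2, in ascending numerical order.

0, 5, 7, 8, 9, 11, 13, 14, 15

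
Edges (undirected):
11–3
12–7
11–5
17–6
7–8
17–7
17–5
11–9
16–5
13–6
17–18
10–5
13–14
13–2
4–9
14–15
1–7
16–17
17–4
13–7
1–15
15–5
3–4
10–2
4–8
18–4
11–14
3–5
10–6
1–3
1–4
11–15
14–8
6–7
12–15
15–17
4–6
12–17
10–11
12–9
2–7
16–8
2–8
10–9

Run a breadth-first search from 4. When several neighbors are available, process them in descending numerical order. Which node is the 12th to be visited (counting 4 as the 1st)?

Visit 4; enqueue 18, 17, 9, 8, 6, 3, 1 → queue [18, 17, 9, 8, 6, 3, 1]
Visit 18 → queue [17, 9, 8, 6, 3, 1]
Visit 17; enqueue 16, 15, 12, 7, 5 → queue [9, 8, 6, 3, 1, 16, 15, 12, 7, 5]
Visit 9; enqueue 11, 10 → queue [8, 6, 3, 1, 16, 15, 12, 7, 5, 11, 10]
Visit 8; enqueue 14, 2 → queue [6, 3, 1, 16, 15, 12, 7, 5, 11, 10, 14, 2]
Visit 6; enqueue 13 → queue [3, 1, 16, 15, 12, 7, 5, 11, 10, 14, 2, 13]
Visit 3 → queue [1, 16, 15, 12, 7, 5, 11, 10, 14, 2, 13]
Visit 1 → queue [16, 15, 12, 7, 5, 11, 10, 14, 2, 13]
Visit 16 → queue [15, 12, 7, 5, 11, 10, 14, 2, 13]
Visit 15 → queue [12, 7, 5, 11, 10, 14, 2, 13]
Visit 12 → queue [7, 5, 11, 10, 14, 2, 13]
Visit 7 → queue [5, 11, 10, 14, 2, 13]
Visit 5 → queue [11, 10, 14, 2, 13]
Visit 11 → queue [10, 14, 2, 13]
Visit 10 → queue [14, 2, 13]
Visit 14 → queue [2, 13]
Visit 2 → queue [13]
Visit 13 → queue []

Visit order: 4, 18, 17, 9, 8, 6, 3, 1, 16, 15, 12, 7, 5, 11, 10, 14, 2, 13

7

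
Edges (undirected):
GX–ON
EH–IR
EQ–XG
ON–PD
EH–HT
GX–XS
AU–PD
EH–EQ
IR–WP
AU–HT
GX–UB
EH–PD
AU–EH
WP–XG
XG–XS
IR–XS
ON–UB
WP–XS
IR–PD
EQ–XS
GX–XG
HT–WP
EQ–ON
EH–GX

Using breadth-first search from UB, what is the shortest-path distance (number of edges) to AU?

Level 0: UB
Level 1: GX, ON
Level 2: EH, EQ, PD, XG, XS
Level 3: AU, HT, IR, WP
AU first appears at level 3.

3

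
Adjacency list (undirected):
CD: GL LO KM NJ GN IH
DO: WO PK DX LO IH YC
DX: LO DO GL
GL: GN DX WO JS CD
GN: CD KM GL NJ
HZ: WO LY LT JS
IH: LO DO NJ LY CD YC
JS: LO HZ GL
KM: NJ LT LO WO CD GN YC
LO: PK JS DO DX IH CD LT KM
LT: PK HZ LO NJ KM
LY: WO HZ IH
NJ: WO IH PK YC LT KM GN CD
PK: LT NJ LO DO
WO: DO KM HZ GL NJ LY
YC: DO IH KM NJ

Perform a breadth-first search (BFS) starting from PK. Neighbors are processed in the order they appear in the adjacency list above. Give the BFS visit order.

PK LT NJ LO DO HZ KM WO IH YC GN CD JS DX LY GL

Visit PK; enqueue LT, NJ, LO, DO → queue [LT, NJ, LO, DO]
Visit LT; enqueue HZ, KM → queue [NJ, LO, DO, HZ, KM]
Visit NJ; enqueue WO, IH, YC, GN, CD → queue [LO, DO, HZ, KM, WO, IH, YC, GN, CD]
Visit LO; enqueue JS, DX → queue [DO, HZ, KM, WO, IH, YC, GN, CD, JS, DX]
Visit DO → queue [HZ, KM, WO, IH, YC, GN, CD, JS, DX]
Visit HZ; enqueue LY → queue [KM, WO, IH, YC, GN, CD, JS, DX, LY]
Visit KM → queue [WO, IH, YC, GN, CD, JS, DX, LY]
Visit WO; enqueue GL → queue [IH, YC, GN, CD, JS, DX, LY, GL]
Visit IH → queue [YC, GN, CD, JS, DX, LY, GL]
Visit YC → queue [GN, CD, JS, DX, LY, GL]
Visit GN → queue [CD, JS, DX, LY, GL]
Visit CD → queue [JS, DX, LY, GL]
Visit JS → queue [DX, LY, GL]
Visit DX → queue [LY, GL]
Visit LY → queue [GL]
Visit GL → queue []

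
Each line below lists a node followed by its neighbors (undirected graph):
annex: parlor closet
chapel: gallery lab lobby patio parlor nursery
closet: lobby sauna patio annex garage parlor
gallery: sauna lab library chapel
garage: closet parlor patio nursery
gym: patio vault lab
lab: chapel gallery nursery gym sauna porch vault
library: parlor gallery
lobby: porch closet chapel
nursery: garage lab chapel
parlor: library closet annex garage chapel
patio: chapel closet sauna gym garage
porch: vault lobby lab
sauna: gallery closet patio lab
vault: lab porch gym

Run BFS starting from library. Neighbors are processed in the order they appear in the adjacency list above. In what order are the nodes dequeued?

Visit library; enqueue parlor, gallery → queue [parlor, gallery]
Visit parlor; enqueue closet, annex, garage, chapel → queue [gallery, closet, annex, garage, chapel]
Visit gallery; enqueue sauna, lab → queue [closet, annex, garage, chapel, sauna, lab]
Visit closet; enqueue lobby, patio → queue [annex, garage, chapel, sauna, lab, lobby, patio]
Visit annex → queue [garage, chapel, sauna, lab, lobby, patio]
Visit garage; enqueue nursery → queue [chapel, sauna, lab, lobby, patio, nursery]
Visit chapel → queue [sauna, lab, lobby, patio, nursery]
Visit sauna → queue [lab, lobby, patio, nursery]
Visit lab; enqueue gym, porch, vault → queue [lobby, patio, nursery, gym, porch, vault]
Visit lobby → queue [patio, nursery, gym, porch, vault]
Visit patio → queue [nursery, gym, porch, vault]
Visit nursery → queue [gym, porch, vault]
Visit gym → queue [porch, vault]
Visit porch → queue [vault]
Visit vault → queue []

library parlor gallery closet annex garage chapel sauna lab lobby patio nursery gym porch vault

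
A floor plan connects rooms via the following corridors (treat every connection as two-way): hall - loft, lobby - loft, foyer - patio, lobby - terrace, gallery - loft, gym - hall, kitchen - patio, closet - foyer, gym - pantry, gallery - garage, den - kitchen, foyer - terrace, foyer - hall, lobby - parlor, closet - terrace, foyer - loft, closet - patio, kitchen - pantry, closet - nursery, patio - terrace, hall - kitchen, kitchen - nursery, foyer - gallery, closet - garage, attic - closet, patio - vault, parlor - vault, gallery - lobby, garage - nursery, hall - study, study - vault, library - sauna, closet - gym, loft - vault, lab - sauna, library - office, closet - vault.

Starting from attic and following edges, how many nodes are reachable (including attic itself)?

BFS from attic visits: attic, closet, vault, terrace, patio, nursery, gym, garage, foyer, study, parlor, loft, lobby, kitchen, pantry, hall, gallery, den
Reachable nodes: 18 of 22 total.

18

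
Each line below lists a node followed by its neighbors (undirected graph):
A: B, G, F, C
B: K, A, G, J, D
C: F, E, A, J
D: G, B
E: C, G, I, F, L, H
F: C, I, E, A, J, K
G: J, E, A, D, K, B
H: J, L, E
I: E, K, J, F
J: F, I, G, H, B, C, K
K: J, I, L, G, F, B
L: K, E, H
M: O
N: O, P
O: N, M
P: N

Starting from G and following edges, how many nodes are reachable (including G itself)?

12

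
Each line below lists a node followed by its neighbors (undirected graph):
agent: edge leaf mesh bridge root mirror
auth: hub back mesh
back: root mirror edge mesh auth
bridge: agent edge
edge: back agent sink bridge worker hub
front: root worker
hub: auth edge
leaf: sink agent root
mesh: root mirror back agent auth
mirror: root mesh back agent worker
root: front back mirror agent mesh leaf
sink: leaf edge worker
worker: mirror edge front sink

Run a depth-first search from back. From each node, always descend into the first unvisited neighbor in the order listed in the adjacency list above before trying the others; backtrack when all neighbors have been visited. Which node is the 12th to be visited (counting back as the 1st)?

hub

Visit back
back → root
root → front
front → worker
worker → mirror
mirror → mesh
mesh → agent
agent → edge
edge → sink
sink → leaf
edge → bridge
edge → hub
hub → auth

Visit order: back, root, front, worker, mirror, mesh, agent, edge, sink, leaf, bridge, hub, auth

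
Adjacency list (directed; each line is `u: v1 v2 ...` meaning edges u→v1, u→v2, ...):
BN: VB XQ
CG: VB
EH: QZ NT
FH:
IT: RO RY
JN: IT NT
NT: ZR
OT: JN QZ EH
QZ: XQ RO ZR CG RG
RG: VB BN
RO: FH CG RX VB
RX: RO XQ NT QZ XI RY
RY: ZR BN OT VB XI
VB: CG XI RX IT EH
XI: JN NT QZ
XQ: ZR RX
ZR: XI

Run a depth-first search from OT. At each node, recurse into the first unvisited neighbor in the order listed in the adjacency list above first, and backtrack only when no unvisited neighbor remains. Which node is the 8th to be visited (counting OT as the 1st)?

Visit OT
OT → JN
JN → IT
IT → RO
RO → FH
RO → CG
CG → VB
VB → XI
XI → NT
NT → ZR
XI → QZ
QZ → XQ
XQ → RX
RX → RY
RY → BN
QZ → RG
VB → EH

Visit order: OT, JN, IT, RO, FH, CG, VB, XI, NT, ZR, QZ, XQ, RX, RY, BN, RG, EH

XI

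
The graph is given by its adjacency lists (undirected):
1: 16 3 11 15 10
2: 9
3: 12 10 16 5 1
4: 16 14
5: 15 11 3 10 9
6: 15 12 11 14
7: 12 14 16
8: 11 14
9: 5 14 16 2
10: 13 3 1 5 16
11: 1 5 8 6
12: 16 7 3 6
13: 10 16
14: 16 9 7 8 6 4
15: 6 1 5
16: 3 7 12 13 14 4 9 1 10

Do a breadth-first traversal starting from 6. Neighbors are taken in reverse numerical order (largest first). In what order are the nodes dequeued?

6 15 14 12 11 5 1 16 9 8 7 4 3 10 13 2

Visit 6; enqueue 15, 14, 12, 11 → queue [15, 14, 12, 11]
Visit 15; enqueue 5, 1 → queue [14, 12, 11, 5, 1]
Visit 14; enqueue 16, 9, 8, 7, 4 → queue [12, 11, 5, 1, 16, 9, 8, 7, 4]
Visit 12; enqueue 3 → queue [11, 5, 1, 16, 9, 8, 7, 4, 3]
Visit 11 → queue [5, 1, 16, 9, 8, 7, 4, 3]
Visit 5; enqueue 10 → queue [1, 16, 9, 8, 7, 4, 3, 10]
Visit 1 → queue [16, 9, 8, 7, 4, 3, 10]
Visit 16; enqueue 13 → queue [9, 8, 7, 4, 3, 10, 13]
Visit 9; enqueue 2 → queue [8, 7, 4, 3, 10, 13, 2]
Visit 8 → queue [7, 4, 3, 10, 13, 2]
Visit 7 → queue [4, 3, 10, 13, 2]
Visit 4 → queue [3, 10, 13, 2]
Visit 3 → queue [10, 13, 2]
Visit 10 → queue [13, 2]
Visit 13 → queue [2]
Visit 2 → queue []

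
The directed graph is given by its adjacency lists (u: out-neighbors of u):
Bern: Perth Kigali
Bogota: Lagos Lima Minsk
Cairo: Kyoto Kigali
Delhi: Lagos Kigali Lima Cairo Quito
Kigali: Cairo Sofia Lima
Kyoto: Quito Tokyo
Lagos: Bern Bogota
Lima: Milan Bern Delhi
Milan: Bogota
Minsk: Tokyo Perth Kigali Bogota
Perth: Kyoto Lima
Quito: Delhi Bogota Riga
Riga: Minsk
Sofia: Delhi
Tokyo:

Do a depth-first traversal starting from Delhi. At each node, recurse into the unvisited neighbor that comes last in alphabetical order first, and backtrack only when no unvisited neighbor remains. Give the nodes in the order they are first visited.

Visit Delhi
Delhi → Quito
Quito → Riga
Riga → Minsk
Minsk → Tokyo
Minsk → Perth
Perth → Lima
Lima → Milan
Milan → Bogota
Bogota → Lagos
Lagos → Bern
Bern → Kigali
Kigali → Sofia
Kigali → Cairo
Cairo → Kyoto

Delhi -> Quito -> Riga -> Minsk -> Tokyo -> Perth -> Lima -> Milan -> Bogota -> Lagos -> Bern -> Kigali -> Sofia -> Cairo -> Kyoto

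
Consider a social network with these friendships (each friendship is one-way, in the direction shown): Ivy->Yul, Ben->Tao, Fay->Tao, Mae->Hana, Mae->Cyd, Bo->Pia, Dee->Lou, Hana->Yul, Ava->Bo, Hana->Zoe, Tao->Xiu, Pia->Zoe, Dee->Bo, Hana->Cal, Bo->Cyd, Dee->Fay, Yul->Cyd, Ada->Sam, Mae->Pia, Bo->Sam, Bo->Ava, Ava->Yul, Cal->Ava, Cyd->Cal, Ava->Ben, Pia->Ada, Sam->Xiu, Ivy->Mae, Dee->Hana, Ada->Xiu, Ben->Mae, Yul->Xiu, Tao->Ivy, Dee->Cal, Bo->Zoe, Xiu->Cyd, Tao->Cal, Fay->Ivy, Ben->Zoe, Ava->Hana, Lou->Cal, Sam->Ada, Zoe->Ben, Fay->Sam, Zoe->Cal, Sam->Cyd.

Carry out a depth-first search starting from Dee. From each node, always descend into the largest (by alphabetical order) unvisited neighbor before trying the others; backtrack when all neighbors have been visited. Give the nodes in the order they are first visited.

Visit Dee
Dee → Lou
Lou → Cal
Cal → Ava
Ava → Yul
Yul → Xiu
Xiu → Cyd
Ava → Hana
Hana → Zoe
Zoe → Ben
Ben → Tao
Tao → Ivy
Ivy → Mae
Mae → Pia
Pia → Ada
Ada → Sam
Ava → Bo
Dee → Fay

Dee, Lou, Cal, Ava, Yul, Xiu, Cyd, Hana, Zoe, Ben, Tao, Ivy, Mae, Pia, Ada, Sam, Bo, Fay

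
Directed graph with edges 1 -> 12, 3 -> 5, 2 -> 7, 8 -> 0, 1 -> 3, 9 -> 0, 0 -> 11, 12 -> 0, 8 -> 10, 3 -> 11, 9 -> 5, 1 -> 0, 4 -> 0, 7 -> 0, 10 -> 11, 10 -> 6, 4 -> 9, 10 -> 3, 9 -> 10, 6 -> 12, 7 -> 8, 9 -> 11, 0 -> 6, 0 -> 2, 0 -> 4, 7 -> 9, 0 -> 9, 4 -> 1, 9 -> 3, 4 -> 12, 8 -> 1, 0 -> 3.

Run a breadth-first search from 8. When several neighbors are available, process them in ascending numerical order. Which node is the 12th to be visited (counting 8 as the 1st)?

7

Visit 8; enqueue 0, 1, 10 → queue [0, 1, 10]
Visit 0; enqueue 2, 3, 4, 6, 9, 11 → queue [1, 10, 2, 3, 4, 6, 9, 11]
Visit 1; enqueue 12 → queue [10, 2, 3, 4, 6, 9, 11, 12]
Visit 10 → queue [2, 3, 4, 6, 9, 11, 12]
Visit 2; enqueue 7 → queue [3, 4, 6, 9, 11, 12, 7]
Visit 3; enqueue 5 → queue [4, 6, 9, 11, 12, 7, 5]
Visit 4 → queue [6, 9, 11, 12, 7, 5]
Visit 6 → queue [9, 11, 12, 7, 5]
Visit 9 → queue [11, 12, 7, 5]
Visit 11 → queue [12, 7, 5]
Visit 12 → queue [7, 5]
Visit 7 → queue [5]
Visit 5 → queue []

Visit order: 8, 0, 1, 10, 2, 3, 4, 6, 9, 11, 12, 7, 5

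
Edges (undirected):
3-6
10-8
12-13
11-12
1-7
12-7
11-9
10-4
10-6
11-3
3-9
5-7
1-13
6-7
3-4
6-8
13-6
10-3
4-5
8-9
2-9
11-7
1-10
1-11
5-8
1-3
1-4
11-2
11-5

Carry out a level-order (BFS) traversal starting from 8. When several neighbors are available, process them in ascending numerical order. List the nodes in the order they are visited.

Visit 8; enqueue 5, 6, 9, 10 → queue [5, 6, 9, 10]
Visit 5; enqueue 4, 7, 11 → queue [6, 9, 10, 4, 7, 11]
Visit 6; enqueue 3, 13 → queue [9, 10, 4, 7, 11, 3, 13]
Visit 9; enqueue 2 → queue [10, 4, 7, 11, 3, 13, 2]
Visit 10; enqueue 1 → queue [4, 7, 11, 3, 13, 2, 1]
Visit 4 → queue [7, 11, 3, 13, 2, 1]
Visit 7; enqueue 12 → queue [11, 3, 13, 2, 1, 12]
Visit 11 → queue [3, 13, 2, 1, 12]
Visit 3 → queue [13, 2, 1, 12]
Visit 13 → queue [2, 1, 12]
Visit 2 → queue [1, 12]
Visit 1 → queue [12]
Visit 12 → queue []

8 5 6 9 10 4 7 11 3 13 2 1 12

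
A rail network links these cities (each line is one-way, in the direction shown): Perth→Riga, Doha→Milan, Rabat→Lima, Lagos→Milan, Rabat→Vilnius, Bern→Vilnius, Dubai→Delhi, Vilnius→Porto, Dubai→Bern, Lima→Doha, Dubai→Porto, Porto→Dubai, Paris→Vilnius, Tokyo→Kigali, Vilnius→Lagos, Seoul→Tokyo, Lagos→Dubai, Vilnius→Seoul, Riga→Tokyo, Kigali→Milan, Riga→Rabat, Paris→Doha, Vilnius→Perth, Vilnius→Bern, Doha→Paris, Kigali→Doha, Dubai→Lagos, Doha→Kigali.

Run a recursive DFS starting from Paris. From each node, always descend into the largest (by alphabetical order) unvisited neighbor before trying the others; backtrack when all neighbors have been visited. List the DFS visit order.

Visit Paris
Paris → Vilnius
Vilnius → Seoul
Seoul → Tokyo
Tokyo → Kigali
Kigali → Milan
Kigali → Doha
Vilnius → Porto
Porto → Dubai
Dubai → Lagos
Dubai → Delhi
Dubai → Bern
Vilnius → Perth
Perth → Riga
Riga → Rabat
Rabat → Lima

Paris, Vilnius, Seoul, Tokyo, Kigali, Milan, Doha, Porto, Dubai, Lagos, Delhi, Bern, Perth, Riga, Rabat, Lima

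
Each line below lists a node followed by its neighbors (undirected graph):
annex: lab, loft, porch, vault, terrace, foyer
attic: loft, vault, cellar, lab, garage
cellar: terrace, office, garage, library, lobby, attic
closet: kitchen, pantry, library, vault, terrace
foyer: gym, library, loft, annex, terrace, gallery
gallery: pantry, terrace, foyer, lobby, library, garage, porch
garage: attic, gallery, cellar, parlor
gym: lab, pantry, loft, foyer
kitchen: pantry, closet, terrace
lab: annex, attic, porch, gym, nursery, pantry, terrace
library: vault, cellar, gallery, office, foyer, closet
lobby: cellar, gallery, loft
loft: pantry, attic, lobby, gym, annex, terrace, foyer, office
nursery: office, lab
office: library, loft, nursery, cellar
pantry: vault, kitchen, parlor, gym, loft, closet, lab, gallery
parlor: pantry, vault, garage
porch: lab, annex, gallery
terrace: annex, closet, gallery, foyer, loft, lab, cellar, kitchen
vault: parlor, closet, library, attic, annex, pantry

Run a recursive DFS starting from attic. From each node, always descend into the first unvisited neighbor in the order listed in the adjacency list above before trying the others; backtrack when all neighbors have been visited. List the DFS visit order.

attic, loft, pantry, vault, parlor, garage, gallery, terrace, annex, lab, porch, gym, foyer, library, cellar, office, nursery, lobby, closet, kitchen

Visit attic
attic → loft
loft → pantry
pantry → vault
vault → parlor
parlor → garage
garage → gallery
gallery → terrace
terrace → annex
annex → lab
lab → porch
lab → gym
gym → foyer
foyer → library
library → cellar
cellar → office
office → nursery
cellar → lobby
library → closet
closet → kitchen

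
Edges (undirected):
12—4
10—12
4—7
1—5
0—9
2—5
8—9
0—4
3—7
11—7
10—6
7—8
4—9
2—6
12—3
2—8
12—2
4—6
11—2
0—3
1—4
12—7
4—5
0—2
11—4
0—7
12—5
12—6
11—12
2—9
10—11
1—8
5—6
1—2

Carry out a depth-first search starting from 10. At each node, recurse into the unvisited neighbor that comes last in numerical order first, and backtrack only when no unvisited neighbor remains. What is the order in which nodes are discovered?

Visit 10
10 → 12
12 → 11
11 → 7
7 → 8
8 → 9
9 → 4
4 → 6
6 → 5
5 → 2
2 → 1
2 → 0
0 → 3

10 → 12 → 11 → 7 → 8 → 9 → 4 → 6 → 5 → 2 → 1 → 0 → 3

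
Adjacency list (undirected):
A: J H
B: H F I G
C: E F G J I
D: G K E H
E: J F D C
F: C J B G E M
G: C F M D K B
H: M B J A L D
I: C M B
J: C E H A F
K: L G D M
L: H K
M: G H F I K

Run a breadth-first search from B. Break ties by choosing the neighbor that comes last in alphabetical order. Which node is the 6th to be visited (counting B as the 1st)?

Visit B; enqueue I, H, G, F → queue [I, H, G, F]
Visit I; enqueue M, C → queue [H, G, F, M, C]
Visit H; enqueue L, J, D, A → queue [G, F, M, C, L, J, D, A]
Visit G; enqueue K → queue [F, M, C, L, J, D, A, K]
Visit F; enqueue E → queue [M, C, L, J, D, A, K, E]
Visit M → queue [C, L, J, D, A, K, E]
Visit C → queue [L, J, D, A, K, E]
Visit L → queue [J, D, A, K, E]
Visit J → queue [D, A, K, E]
Visit D → queue [A, K, E]
Visit A → queue [K, E]
Visit K → queue [E]
Visit E → queue []

Visit order: B, I, H, G, F, M, C, L, J, D, A, K, E

M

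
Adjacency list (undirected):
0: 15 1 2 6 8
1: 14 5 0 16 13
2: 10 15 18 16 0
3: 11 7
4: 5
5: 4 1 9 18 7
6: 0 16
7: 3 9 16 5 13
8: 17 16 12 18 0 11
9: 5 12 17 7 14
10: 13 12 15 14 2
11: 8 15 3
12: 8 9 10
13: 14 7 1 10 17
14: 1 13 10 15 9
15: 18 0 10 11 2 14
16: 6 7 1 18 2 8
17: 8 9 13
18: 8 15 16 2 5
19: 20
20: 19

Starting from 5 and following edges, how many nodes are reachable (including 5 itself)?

BFS from 5 visits: 5, 4, 1, 9, 18, 7, 14, 0, 16, 13, 12, 17, 8, 15, 2, 3, 10, 6, 11
Reachable nodes: 19 of 21 total.

19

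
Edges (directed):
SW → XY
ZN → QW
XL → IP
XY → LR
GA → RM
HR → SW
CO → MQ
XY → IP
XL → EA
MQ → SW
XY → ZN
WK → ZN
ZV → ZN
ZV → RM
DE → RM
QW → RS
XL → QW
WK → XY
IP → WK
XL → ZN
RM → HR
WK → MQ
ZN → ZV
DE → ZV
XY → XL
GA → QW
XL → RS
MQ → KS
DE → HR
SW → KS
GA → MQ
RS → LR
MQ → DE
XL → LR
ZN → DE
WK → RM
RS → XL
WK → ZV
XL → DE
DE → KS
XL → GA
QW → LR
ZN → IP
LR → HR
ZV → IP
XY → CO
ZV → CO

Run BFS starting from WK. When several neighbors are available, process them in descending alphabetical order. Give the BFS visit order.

WK ZV ZN XY RM MQ IP CO QW DE XL LR HR SW KS RS GA EA

Visit WK; enqueue ZV, ZN, XY, RM, MQ → queue [ZV, ZN, XY, RM, MQ]
Visit ZV; enqueue IP, CO → queue [ZN, XY, RM, MQ, IP, CO]
Visit ZN; enqueue QW, DE → queue [XY, RM, MQ, IP, CO, QW, DE]
Visit XY; enqueue XL, LR → queue [RM, MQ, IP, CO, QW, DE, XL, LR]
Visit RM; enqueue HR → queue [MQ, IP, CO, QW, DE, XL, LR, HR]
Visit MQ; enqueue SW, KS → queue [IP, CO, QW, DE, XL, LR, HR, SW, KS]
Visit IP → queue [CO, QW, DE, XL, LR, HR, SW, KS]
Visit CO → queue [QW, DE, XL, LR, HR, SW, KS]
Visit QW; enqueue RS → queue [DE, XL, LR, HR, SW, KS, RS]
Visit DE → queue [XL, LR, HR, SW, KS, RS]
Visit XL; enqueue GA, EA → queue [LR, HR, SW, KS, RS, GA, EA]
Visit LR → queue [HR, SW, KS, RS, GA, EA]
Visit HR → queue [SW, KS, RS, GA, EA]
Visit SW → queue [KS, RS, GA, EA]
Visit KS → queue [RS, GA, EA]
Visit RS → queue [GA, EA]
Visit GA → queue [EA]
Visit EA → queue []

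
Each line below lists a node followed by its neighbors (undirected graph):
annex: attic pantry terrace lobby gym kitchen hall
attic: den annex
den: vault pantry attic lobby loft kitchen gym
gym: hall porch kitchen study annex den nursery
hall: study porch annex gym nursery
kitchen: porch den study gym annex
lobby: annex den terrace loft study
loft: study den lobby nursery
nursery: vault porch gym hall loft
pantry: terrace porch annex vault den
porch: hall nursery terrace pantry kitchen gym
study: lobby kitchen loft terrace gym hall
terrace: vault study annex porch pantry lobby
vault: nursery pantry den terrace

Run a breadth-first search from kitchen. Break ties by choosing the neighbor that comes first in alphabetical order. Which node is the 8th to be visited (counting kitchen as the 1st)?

Visit kitchen; enqueue annex, den, gym, porch, study → queue [annex, den, gym, porch, study]
Visit annex; enqueue attic, hall, lobby, pantry, terrace → queue [den, gym, porch, study, attic, hall, lobby, pantry, terrace]
Visit den; enqueue loft, vault → queue [gym, porch, study, attic, hall, lobby, pantry, terrace, loft, vault]
Visit gym; enqueue nursery → queue [porch, study, attic, hall, lobby, pantry, terrace, loft, vault, nursery]
Visit porch → queue [study, attic, hall, lobby, pantry, terrace, loft, vault, nursery]
Visit study → queue [attic, hall, lobby, pantry, terrace, loft, vault, nursery]
Visit attic → queue [hall, lobby, pantry, terrace, loft, vault, nursery]
Visit hall → queue [lobby, pantry, terrace, loft, vault, nursery]
Visit lobby → queue [pantry, terrace, loft, vault, nursery]
Visit pantry → queue [terrace, loft, vault, nursery]
Visit terrace → queue [loft, vault, nursery]
Visit loft → queue [vault, nursery]
Visit vault → queue [nursery]
Visit nursery → queue []

Visit order: kitchen, annex, den, gym, porch, study, attic, hall, lobby, pantry, terrace, loft, vault, nursery

hall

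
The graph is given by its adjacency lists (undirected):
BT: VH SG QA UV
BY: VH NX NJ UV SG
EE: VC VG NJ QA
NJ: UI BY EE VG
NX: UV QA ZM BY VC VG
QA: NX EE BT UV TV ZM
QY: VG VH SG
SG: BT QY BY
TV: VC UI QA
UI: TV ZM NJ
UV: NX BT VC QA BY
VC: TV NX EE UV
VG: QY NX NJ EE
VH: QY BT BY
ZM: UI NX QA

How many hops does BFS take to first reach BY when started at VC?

Level 0: VC
Level 1: EE, NX, TV, UV
Level 2: BT, BY, NJ, QA, UI, VG, ZM
Level 3: QY, SG, VH
BY first appears at level 2.

2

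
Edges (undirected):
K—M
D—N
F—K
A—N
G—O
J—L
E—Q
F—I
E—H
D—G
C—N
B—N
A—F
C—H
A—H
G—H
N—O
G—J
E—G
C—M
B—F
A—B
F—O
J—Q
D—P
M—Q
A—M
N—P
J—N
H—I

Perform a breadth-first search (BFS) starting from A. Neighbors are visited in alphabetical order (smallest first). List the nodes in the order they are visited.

A B F H M N I K O C E G Q D J P L

Visit A; enqueue B, F, H, M, N → queue [B, F, H, M, N]
Visit B → queue [F, H, M, N]
Visit F; enqueue I, K, O → queue [H, M, N, I, K, O]
Visit H; enqueue C, E, G → queue [M, N, I, K, O, C, E, G]
Visit M; enqueue Q → queue [N, I, K, O, C, E, G, Q]
Visit N; enqueue D, J, P → queue [I, K, O, C, E, G, Q, D, J, P]
Visit I → queue [K, O, C, E, G, Q, D, J, P]
Visit K → queue [O, C, E, G, Q, D, J, P]
Visit O → queue [C, E, G, Q, D, J, P]
Visit C → queue [E, G, Q, D, J, P]
Visit E → queue [G, Q, D, J, P]
Visit G → queue [Q, D, J, P]
Visit Q → queue [D, J, P]
Visit D → queue [J, P]
Visit J; enqueue L → queue [P, L]
Visit P → queue [L]
Visit L → queue []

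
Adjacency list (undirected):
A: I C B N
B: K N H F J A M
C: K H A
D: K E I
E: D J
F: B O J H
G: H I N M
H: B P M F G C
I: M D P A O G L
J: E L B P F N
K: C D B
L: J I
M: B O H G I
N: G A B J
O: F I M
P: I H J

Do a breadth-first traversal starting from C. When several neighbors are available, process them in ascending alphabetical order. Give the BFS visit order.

Visit C; enqueue A, H, K → queue [A, H, K]
Visit A; enqueue B, I, N → queue [H, K, B, I, N]
Visit H; enqueue F, G, M, P → queue [K, B, I, N, F, G, M, P]
Visit K; enqueue D → queue [B, I, N, F, G, M, P, D]
Visit B; enqueue J → queue [I, N, F, G, M, P, D, J]
Visit I; enqueue L, O → queue [N, F, G, M, P, D, J, L, O]
Visit N → queue [F, G, M, P, D, J, L, O]
Visit F → queue [G, M, P, D, J, L, O]
Visit G → queue [M, P, D, J, L, O]
Visit M → queue [P, D, J, L, O]
Visit P → queue [D, J, L, O]
Visit D; enqueue E → queue [J, L, O, E]
Visit J → queue [L, O, E]
Visit L → queue [O, E]
Visit O → queue [E]
Visit E → queue []

C -> A -> H -> K -> B -> I -> N -> F -> G -> M -> P -> D -> J -> L -> O -> E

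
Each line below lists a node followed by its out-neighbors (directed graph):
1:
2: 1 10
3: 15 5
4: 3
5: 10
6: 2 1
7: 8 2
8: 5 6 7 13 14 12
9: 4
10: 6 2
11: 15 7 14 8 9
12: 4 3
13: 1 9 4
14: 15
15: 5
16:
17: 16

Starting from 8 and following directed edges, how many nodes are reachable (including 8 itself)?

BFS from 8 visits: 8, 5, 6, 7, 12, 13, 14, 10, 1, 2, 3, 4, 9, 15
Reachable nodes: 14 of 17 total.

14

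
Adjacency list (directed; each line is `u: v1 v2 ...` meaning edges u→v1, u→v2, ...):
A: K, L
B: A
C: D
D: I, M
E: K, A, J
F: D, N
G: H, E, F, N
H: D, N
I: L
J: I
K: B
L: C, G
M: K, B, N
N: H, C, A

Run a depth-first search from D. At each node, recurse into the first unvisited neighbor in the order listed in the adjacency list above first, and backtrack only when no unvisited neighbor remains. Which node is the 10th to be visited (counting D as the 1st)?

B

Visit D
D → I
I → L
L → C
L → G
G → H
H → N
N → A
A → K
K → B
G → E
E → J
G → F
D → M

Visit order: D, I, L, C, G, H, N, A, K, B, E, J, F, M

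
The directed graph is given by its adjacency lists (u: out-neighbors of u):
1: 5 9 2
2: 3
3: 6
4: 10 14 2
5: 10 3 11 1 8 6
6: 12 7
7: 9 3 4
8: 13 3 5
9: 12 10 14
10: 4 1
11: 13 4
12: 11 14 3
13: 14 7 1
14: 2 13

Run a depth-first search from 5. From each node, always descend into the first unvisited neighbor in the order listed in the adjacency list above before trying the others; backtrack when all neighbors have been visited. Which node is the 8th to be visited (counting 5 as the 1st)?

12

Visit 5
5 → 10
10 → 4
4 → 14
14 → 2
2 → 3
3 → 6
6 → 12
12 → 11
11 → 13
13 → 7
7 → 9
13 → 1
5 → 8

Visit order: 5, 10, 4, 14, 2, 3, 6, 12, 11, 13, 7, 9, 1, 8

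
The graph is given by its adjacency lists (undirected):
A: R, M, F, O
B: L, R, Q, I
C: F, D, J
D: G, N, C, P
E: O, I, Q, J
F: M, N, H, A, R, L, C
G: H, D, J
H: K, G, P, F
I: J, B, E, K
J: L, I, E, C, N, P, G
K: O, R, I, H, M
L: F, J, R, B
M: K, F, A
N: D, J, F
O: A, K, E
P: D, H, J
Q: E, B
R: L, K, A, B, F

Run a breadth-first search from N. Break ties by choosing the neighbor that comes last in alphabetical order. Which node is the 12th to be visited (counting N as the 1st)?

M

Visit N; enqueue J, F, D → queue [J, F, D]
Visit J; enqueue P, L, I, G, E, C → queue [F, D, P, L, I, G, E, C]
Visit F; enqueue R, M, H, A → queue [D, P, L, I, G, E, C, R, M, H, A]
Visit D → queue [P, L, I, G, E, C, R, M, H, A]
Visit P → queue [L, I, G, E, C, R, M, H, A]
Visit L; enqueue B → queue [I, G, E, C, R, M, H, A, B]
Visit I; enqueue K → queue [G, E, C, R, M, H, A, B, K]
Visit G → queue [E, C, R, M, H, A, B, K]
Visit E; enqueue Q, O → queue [C, R, M, H, A, B, K, Q, O]
Visit C → queue [R, M, H, A, B, K, Q, O]
Visit R → queue [M, H, A, B, K, Q, O]
Visit M → queue [H, A, B, K, Q, O]
Visit H → queue [A, B, K, Q, O]
Visit A → queue [B, K, Q, O]
Visit B → queue [K, Q, O]
Visit K → queue [Q, O]
Visit Q → queue [O]
Visit O → queue []

Visit order: N, J, F, D, P, L, I, G, E, C, R, M, H, A, B, K, Q, O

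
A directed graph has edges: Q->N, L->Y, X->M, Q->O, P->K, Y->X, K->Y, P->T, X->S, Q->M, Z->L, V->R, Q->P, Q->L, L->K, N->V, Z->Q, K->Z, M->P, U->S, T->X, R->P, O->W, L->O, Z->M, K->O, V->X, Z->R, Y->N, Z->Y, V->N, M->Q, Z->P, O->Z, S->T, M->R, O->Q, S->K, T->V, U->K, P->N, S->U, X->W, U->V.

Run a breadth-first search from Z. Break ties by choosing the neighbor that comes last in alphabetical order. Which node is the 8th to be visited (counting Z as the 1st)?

Visit Z; enqueue Y, R, Q, P, M, L → queue [Y, R, Q, P, M, L]
Visit Y; enqueue X, N → queue [R, Q, P, M, L, X, N]
Visit R → queue [Q, P, M, L, X, N]
Visit Q; enqueue O → queue [P, M, L, X, N, O]
Visit P; enqueue T, K → queue [M, L, X, N, O, T, K]
Visit M → queue [L, X, N, O, T, K]
Visit L → queue [X, N, O, T, K]
Visit X; enqueue W, S → queue [N, O, T, K, W, S]
Visit N; enqueue V → queue [O, T, K, W, S, V]
Visit O → queue [T, K, W, S, V]
Visit T → queue [K, W, S, V]
Visit K → queue [W, S, V]
Visit W → queue [S, V]
Visit S; enqueue U → queue [V, U]
Visit V → queue [U]
Visit U → queue []

Visit order: Z, Y, R, Q, P, M, L, X, N, O, T, K, W, S, V, U

X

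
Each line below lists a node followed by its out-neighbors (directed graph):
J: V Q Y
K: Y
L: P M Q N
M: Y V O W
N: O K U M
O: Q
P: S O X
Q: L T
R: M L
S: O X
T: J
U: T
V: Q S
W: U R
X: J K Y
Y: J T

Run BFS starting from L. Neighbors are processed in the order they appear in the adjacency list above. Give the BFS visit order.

L, P, M, Q, N, S, O, X, Y, V, W, T, K, U, J, R

Visit L; enqueue P, M, Q, N → queue [P, M, Q, N]
Visit P; enqueue S, O, X → queue [M, Q, N, S, O, X]
Visit M; enqueue Y, V, W → queue [Q, N, S, O, X, Y, V, W]
Visit Q; enqueue T → queue [N, S, O, X, Y, V, W, T]
Visit N; enqueue K, U → queue [S, O, X, Y, V, W, T, K, U]
Visit S → queue [O, X, Y, V, W, T, K, U]
Visit O → queue [X, Y, V, W, T, K, U]
Visit X; enqueue J → queue [Y, V, W, T, K, U, J]
Visit Y → queue [V, W, T, K, U, J]
Visit V → queue [W, T, K, U, J]
Visit W; enqueue R → queue [T, K, U, J, R]
Visit T → queue [K, U, J, R]
Visit K → queue [U, J, R]
Visit U → queue [J, R]
Visit J → queue [R]
Visit R → queue []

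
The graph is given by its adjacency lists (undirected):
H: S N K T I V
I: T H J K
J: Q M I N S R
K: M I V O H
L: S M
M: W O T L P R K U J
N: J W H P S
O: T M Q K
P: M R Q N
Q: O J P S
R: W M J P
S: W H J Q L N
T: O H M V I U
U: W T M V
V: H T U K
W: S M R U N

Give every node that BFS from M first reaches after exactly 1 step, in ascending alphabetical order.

Level 0: M
Level 1: J, K, L, O, P, R, T, U, W
Level 2: H, I, N, Q, S, V

J, K, L, O, P, R, T, U, W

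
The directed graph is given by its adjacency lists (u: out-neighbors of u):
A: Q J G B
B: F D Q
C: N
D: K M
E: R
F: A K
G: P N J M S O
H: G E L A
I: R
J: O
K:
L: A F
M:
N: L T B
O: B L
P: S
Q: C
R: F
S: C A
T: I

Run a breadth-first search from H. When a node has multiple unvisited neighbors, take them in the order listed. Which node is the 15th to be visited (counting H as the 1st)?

Visit H; enqueue G, E, L, A → queue [G, E, L, A]
Visit G; enqueue P, N, J, M, S, O → queue [E, L, A, P, N, J, M, S, O]
Visit E; enqueue R → queue [L, A, P, N, J, M, S, O, R]
Visit L; enqueue F → queue [A, P, N, J, M, S, O, R, F]
Visit A; enqueue Q, B → queue [P, N, J, M, S, O, R, F, Q, B]
Visit P → queue [N, J, M, S, O, R, F, Q, B]
Visit N; enqueue T → queue [J, M, S, O, R, F, Q, B, T]
Visit J → queue [M, S, O, R, F, Q, B, T]
Visit M → queue [S, O, R, F, Q, B, T]
Visit S; enqueue C → queue [O, R, F, Q, B, T, C]
Visit O → queue [R, F, Q, B, T, C]
Visit R → queue [F, Q, B, T, C]
Visit F; enqueue K → queue [Q, B, T, C, K]
Visit Q → queue [B, T, C, K]
Visit B; enqueue D → queue [T, C, K, D]
Visit T; enqueue I → queue [C, K, D, I]
Visit C → queue [K, D, I]
Visit K → queue [D, I]
Visit D → queue [I]
Visit I → queue []

Visit order: H, G, E, L, A, P, N, J, M, S, O, R, F, Q, B, T, C, K, D, I

B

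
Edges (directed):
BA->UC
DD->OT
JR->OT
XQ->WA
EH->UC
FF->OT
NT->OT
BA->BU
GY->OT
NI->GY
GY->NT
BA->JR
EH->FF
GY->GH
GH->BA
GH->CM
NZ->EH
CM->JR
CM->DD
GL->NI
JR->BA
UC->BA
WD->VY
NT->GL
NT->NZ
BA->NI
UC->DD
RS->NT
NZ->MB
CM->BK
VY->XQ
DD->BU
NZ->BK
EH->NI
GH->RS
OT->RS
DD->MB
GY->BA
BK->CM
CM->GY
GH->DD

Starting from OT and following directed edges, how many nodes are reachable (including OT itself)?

BFS from OT visits: OT, RS, NT, NZ, GL, MB, EH, BK, NI, UC, FF, CM, GY, DD, BA, JR, GH, BU
Reachable nodes: 18 of 22 total.

18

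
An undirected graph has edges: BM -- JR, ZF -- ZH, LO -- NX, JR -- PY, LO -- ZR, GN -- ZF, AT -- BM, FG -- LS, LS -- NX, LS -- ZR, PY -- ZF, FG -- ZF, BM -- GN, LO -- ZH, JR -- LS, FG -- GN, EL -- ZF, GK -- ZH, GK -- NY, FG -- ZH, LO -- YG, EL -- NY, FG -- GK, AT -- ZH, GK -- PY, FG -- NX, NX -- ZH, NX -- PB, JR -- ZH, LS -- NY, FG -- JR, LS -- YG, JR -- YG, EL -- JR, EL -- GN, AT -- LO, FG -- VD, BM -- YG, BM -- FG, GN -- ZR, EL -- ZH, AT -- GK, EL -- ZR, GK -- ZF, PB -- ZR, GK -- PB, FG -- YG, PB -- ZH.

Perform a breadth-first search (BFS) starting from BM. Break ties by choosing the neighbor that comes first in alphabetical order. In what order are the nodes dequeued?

BM -> AT -> FG -> GN -> JR -> YG -> GK -> LO -> ZH -> LS -> NX -> VD -> ZF -> EL -> ZR -> PY -> NY -> PB

Visit BM; enqueue AT, FG, GN, JR, YG → queue [AT, FG, GN, JR, YG]
Visit AT; enqueue GK, LO, ZH → queue [FG, GN, JR, YG, GK, LO, ZH]
Visit FG; enqueue LS, NX, VD, ZF → queue [GN, JR, YG, GK, LO, ZH, LS, NX, VD, ZF]
Visit GN; enqueue EL, ZR → queue [JR, YG, GK, LO, ZH, LS, NX, VD, ZF, EL, ZR]
Visit JR; enqueue PY → queue [YG, GK, LO, ZH, LS, NX, VD, ZF, EL, ZR, PY]
Visit YG → queue [GK, LO, ZH, LS, NX, VD, ZF, EL, ZR, PY]
Visit GK; enqueue NY, PB → queue [LO, ZH, LS, NX, VD, ZF, EL, ZR, PY, NY, PB]
Visit LO → queue [ZH, LS, NX, VD, ZF, EL, ZR, PY, NY, PB]
Visit ZH → queue [LS, NX, VD, ZF, EL, ZR, PY, NY, PB]
Visit LS → queue [NX, VD, ZF, EL, ZR, PY, NY, PB]
Visit NX → queue [VD, ZF, EL, ZR, PY, NY, PB]
Visit VD → queue [ZF, EL, ZR, PY, NY, PB]
Visit ZF → queue [EL, ZR, PY, NY, PB]
Visit EL → queue [ZR, PY, NY, PB]
Visit ZR → queue [PY, NY, PB]
Visit PY → queue [NY, PB]
Visit NY → queue [PB]
Visit PB → queue []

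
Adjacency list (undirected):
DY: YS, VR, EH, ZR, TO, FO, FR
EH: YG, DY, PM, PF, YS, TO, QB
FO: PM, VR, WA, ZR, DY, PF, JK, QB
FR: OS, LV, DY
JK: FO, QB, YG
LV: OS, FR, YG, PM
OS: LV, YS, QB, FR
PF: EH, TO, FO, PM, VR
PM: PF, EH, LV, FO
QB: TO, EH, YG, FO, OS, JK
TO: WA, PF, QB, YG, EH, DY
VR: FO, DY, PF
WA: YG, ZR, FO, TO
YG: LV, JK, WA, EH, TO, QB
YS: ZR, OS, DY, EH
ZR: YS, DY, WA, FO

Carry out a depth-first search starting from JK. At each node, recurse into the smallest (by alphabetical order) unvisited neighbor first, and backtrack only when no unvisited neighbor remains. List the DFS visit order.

Visit JK
JK → FO
FO → DY
DY → EH
EH → PF
PF → PM
PM → LV
LV → FR
FR → OS
OS → QB
QB → TO
TO → WA
WA → YG
WA → ZR
ZR → YS
PF → VR

JK, FO, DY, EH, PF, PM, LV, FR, OS, QB, TO, WA, YG, ZR, YS, VR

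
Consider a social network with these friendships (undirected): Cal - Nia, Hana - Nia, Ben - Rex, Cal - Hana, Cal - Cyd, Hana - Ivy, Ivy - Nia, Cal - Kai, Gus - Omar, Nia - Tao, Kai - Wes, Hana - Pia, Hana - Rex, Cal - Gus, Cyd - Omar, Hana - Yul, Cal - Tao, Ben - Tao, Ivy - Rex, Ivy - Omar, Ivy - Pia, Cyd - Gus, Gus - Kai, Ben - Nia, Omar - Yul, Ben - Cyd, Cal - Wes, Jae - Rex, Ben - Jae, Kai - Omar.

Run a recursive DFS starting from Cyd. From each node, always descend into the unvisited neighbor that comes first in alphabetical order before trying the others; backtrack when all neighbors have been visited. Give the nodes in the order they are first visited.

Cyd → Ben → Jae → Rex → Hana → Cal → Gus → Kai → Omar → Ivy → Nia → Tao → Pia → Yul → Wes

Visit Cyd
Cyd → Ben
Ben → Jae
Jae → Rex
Rex → Hana
Hana → Cal
Cal → Gus
Gus → Kai
Kai → Omar
Omar → Ivy
Ivy → Nia
Nia → Tao
Ivy → Pia
Omar → Yul
Kai → Wes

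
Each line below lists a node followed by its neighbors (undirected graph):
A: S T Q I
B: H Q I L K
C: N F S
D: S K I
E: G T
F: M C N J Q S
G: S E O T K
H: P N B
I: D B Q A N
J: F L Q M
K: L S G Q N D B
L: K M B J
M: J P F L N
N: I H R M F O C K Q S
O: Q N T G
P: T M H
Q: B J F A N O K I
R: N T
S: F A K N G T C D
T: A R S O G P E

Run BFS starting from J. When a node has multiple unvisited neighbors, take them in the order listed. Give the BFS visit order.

Visit J; enqueue F, L, Q, M → queue [F, L, Q, M]
Visit F; enqueue C, N, S → queue [L, Q, M, C, N, S]
Visit L; enqueue K, B → queue [Q, M, C, N, S, K, B]
Visit Q; enqueue A, O, I → queue [M, C, N, S, K, B, A, O, I]
Visit M; enqueue P → queue [C, N, S, K, B, A, O, I, P]
Visit C → queue [N, S, K, B, A, O, I, P]
Visit N; enqueue H, R → queue [S, K, B, A, O, I, P, H, R]
Visit S; enqueue G, T, D → queue [K, B, A, O, I, P, H, R, G, T, D]
Visit K → queue [B, A, O, I, P, H, R, G, T, D]
Visit B → queue [A, O, I, P, H, R, G, T, D]
Visit A → queue [O, I, P, H, R, G, T, D]
Visit O → queue [I, P, H, R, G, T, D]
Visit I → queue [P, H, R, G, T, D]
Visit P → queue [H, R, G, T, D]
Visit H → queue [R, G, T, D]
Visit R → queue [G, T, D]
Visit G; enqueue E → queue [T, D, E]
Visit T → queue [D, E]
Visit D → queue [E]
Visit E → queue []

J, F, L, Q, M, C, N, S, K, B, A, O, I, P, H, R, G, T, D, E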